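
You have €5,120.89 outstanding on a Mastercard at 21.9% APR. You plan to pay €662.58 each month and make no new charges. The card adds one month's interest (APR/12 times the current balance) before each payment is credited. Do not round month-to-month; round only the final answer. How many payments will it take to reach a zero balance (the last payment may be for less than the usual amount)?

Monthly rate r = 21.9%/12 = 1.825% = 0.01825.
Recurrence: B ← B·(1+r) − €662.58.
Month 1: interest €93.46; balance after payment €4,551.77.
Month 2: interest €83.07; balance after payment €3,972.26.
Closed form: n = −ln(1 − rB₀/P)/ln(1+r) = −ln(0.85895)/ln(1.01825) ≈ 8.407, so the balance reaches zero during payment 9.

9 months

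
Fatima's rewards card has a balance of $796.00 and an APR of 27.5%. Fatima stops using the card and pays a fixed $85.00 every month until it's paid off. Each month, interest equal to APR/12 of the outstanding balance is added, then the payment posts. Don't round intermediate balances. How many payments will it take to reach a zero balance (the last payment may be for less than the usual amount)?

11 months

Monthly rate r = 27.5%/12 = 2.29167% = 0.0229167.
Recurrence: B ← B·(1+r) − $85.00.
Month 1: interest $18.24; balance after payment $729.24.
Month 2: interest $16.71; balance after payment $660.95.
Closed form: n = −ln(1 − rB₀/P)/ln(1+r) = −ln(0.78539)/ln(1.02292) ≈ 10.662, so the balance reaches zero during payment 11.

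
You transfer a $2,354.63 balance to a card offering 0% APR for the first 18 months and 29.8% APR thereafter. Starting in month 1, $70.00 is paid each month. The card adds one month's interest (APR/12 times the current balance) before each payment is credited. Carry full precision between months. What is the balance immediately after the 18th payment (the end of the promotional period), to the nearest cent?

Promo months 1–18 at r₀ = 0%/12 = 0; months 19+ at r₁ = 29.8%/12 = 0.0248333.
After month 18 (no interest yet): B = $2,354.63 − 18·$70.00 = $1,094.63.

$1,094.63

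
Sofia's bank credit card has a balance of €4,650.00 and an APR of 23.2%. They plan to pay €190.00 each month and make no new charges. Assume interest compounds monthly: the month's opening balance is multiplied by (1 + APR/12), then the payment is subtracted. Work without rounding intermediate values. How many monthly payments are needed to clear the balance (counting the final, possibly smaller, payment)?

34 months

Monthly rate r = 23.2%/12 = 1.93333% = 0.0193333.
Recurrence: B ← B·(1+r) − €190.00.
Month 1: interest €89.90; balance after payment €4,549.90.
Month 2: interest €87.96; balance after payment €4,447.86.
Closed form: n = −ln(1 − rB₀/P)/ln(1+r) = −ln(0.52684)/ln(1.01933) ≈ 33.467, so the balance reaches zero during payment 34.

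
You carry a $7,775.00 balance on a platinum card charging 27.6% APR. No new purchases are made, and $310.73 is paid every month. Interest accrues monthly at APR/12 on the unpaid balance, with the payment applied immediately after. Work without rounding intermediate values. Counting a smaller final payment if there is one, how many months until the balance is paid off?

38 months

Monthly rate r = 27.6%/12 = 2.3% = 0.023.
Recurrence: B ← B·(1+r) − $310.73.
Month 1: interest $178.82; balance after payment $7,643.09.
Month 2: interest $175.79; balance after payment $7,508.16.
Closed form: n = −ln(1 − rB₀/P)/ln(1+r) = −ln(0.4245)/ln(1.023) ≈ 37.681, so the balance reaches zero during payment 38.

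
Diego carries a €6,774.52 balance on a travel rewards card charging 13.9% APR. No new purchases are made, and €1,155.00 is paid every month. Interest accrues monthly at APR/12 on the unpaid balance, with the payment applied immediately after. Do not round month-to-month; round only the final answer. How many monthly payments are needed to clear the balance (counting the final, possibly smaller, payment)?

7 months

Monthly rate r = 13.9%/12 = 1.15833% = 0.0115833.
Recurrence: B ← B·(1+r) − €1,155.00.
Month 1: interest €78.47; balance after payment €5,697.99.
Month 2: interest €66.00; balance after payment €4,608.99.
Closed form: n = −ln(1 − rB₀/P)/ln(1+r) = −ln(0.93206)/ln(1.01158) ≈ 6.109, so the balance reaches zero during payment 7.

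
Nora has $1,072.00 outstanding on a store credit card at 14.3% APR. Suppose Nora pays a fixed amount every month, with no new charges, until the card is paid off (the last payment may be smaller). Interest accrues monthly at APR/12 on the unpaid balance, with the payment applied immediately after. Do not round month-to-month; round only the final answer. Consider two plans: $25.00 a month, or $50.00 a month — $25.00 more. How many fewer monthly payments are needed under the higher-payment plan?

36 fewer payments

Monthly rate r = 14.3%/12 = 1.19167% = 0.0119167.
At $25.00/mo: n = ⌈−ln(1 − rB₀/P)/ln(1+r)⌉ = 61 payments (last $9.73); total interest = total paid − $1,072.00 = $437.73.
At $50.00/mo: 25 payments (last $45.29); total interest $173.29.
Payments saved = 61 − 25 = 36.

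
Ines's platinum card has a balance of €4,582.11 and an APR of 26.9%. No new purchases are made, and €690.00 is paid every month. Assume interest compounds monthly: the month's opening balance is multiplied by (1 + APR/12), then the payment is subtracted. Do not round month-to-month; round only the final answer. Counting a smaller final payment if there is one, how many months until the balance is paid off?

Monthly rate r = 26.9%/12 = 2.24167% = 0.0224167.
Recurrence: B ← B·(1+r) − €690.00.
Month 1: interest €102.72; balance after payment €3,994.83.
Month 2: interest €89.55; balance after payment €3,394.38.
Closed form: n = −ln(1 − rB₀/P)/ln(1+r) = −ln(0.85114)/ln(1.02242) ≈ 7.271, so the balance reaches zero during payment 8.

8 months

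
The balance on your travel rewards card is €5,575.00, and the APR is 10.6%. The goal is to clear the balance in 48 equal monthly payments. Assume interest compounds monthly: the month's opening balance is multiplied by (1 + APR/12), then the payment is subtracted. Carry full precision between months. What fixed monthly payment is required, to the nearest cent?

€143.01

Monthly rate r = 10.6%/12 = 0.883333% = 0.00883333.
Level-payment amortization: P = B₀·r / (1 − (1+r)^(−n)) = 5575.00·0.00883333 / (1 − 1.00883^(−48)).
Denominator 1 − (1+r)^(−48) = 0.344356635.
P = 49.2458 / 0.344356635 ≈ 143.01.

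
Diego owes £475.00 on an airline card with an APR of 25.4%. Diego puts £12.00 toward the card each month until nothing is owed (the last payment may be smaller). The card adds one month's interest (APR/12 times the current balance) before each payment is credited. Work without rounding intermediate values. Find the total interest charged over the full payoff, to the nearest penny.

£567.26

Monthly rate r = 25.4%/12 = 2.11667% = 0.0211667.
Payoff takes n = ⌈−ln(1 − rB₀/P)/ln(1+r)⌉ = ⌈86.854⌉ = 87 payments; the last is £10.26.
Total paid = 86·£12.00 + £10.26 = £1,042.26.
Total interest = total paid − principal = £1,042.26 − £475.00 = £567.26.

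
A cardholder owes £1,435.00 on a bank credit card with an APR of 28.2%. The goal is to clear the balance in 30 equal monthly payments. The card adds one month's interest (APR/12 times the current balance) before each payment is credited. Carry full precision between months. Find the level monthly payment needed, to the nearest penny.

£67.20

Monthly rate r = 28.2%/12 = 2.35% = 0.0235.
Level-payment amortization: P = B₀·r / (1 − (1+r)^(−n)) = 1435.00·0.0235 / (1 − 1.0235^(−30)).
Denominator 1 − (1+r)^(−30) = 0.501844889.
P = 33.7225 / 0.501844889 ≈ 67.20.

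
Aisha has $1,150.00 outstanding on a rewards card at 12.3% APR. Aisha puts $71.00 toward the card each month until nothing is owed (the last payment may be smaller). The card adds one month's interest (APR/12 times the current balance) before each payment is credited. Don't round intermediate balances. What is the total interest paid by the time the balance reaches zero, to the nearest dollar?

$114

Monthly rate r = 12.3%/12 = 1.025% = 0.01025.
Payoff takes n = ⌈−ln(1 − rB₀/P)/ln(1+r)⌉ = ⌈17.803⌉ = 18 payments; the last is $57.04.
Total paid = 17·$71.00 + $57.04 = $1,264.04.
Total interest = total paid − principal = $1,264.04 − $1,150.00 = $114.04.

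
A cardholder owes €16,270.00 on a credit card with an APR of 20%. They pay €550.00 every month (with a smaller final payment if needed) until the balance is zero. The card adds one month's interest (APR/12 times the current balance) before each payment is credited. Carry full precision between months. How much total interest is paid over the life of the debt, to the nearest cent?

Monthly rate r = 20%/12 = 1.66667% = 0.0166667.
Payoff takes n = ⌈−ln(1 − rB₀/P)/ln(1+r)⌉ = ⌈41.097⌉ = 42 payments; the last is €53.73.
Total paid = 41·€550.00 + €53.73 = €22,603.73.
Total interest = total paid − principal = €22,603.73 − €16,270.00 = €6,333.73.

€6,333.73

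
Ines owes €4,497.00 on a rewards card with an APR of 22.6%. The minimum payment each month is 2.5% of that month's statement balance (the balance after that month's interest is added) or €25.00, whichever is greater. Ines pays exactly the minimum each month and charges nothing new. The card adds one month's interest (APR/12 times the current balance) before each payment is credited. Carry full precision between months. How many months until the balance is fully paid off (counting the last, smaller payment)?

301 months

Monthly rate r = 22.6%/12 = 1.88333% = 0.0188333.
While 2.5% of the post-interest balance exceeds €25.00, each month B ← (B·(1+r))·(1 − 0.025), i.e. B shrinks by the factor (1+r)·0.975 = 0.99336.
This holds for months 1–229. Entering month 230 the balance is €978.59; 2.5% of the post-interest balance is now below €25.00, so the flat €25.00 minimum applies from here.
From month 230 a fixed €25.00 at rate r clears €978.59 in 72 more payments. Total: 229 + 72 = 301 months.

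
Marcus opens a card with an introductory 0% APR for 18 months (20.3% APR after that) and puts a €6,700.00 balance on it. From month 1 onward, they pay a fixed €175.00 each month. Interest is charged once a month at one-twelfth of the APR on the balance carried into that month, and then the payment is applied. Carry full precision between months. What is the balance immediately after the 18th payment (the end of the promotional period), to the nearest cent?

Promo months 1–18 at r₀ = 0%/12 = 0; months 19+ at r₁ = 20.3%/12 = 0.0169167.
After month 18 (no interest yet): B = €6,700.00 − 18·€175.00 = €3,550.00.

€3,550.00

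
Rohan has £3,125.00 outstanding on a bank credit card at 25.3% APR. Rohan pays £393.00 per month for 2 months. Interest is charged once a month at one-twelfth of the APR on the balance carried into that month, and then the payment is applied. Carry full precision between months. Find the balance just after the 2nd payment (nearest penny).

Monthly rate r = 25.3%/12 = 2.10833% = 0.0210833.
Each month: B ← B·(1+r) − £393.00.
Month 1: interest £65.89; balance after payment £2,797.89.
Month 2: interest £58.99; balance after payment £2,463.87.

£2,463.87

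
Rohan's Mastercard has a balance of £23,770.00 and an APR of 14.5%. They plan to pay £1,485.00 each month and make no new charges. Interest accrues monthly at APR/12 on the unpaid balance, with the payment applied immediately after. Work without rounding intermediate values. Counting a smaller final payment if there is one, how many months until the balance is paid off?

Monthly rate r = 14.5%/12 = 1.20833% = 0.0120833.
Recurrence: B ← B·(1+r) − £1,485.00.
Month 1: interest £287.22; balance after payment £22,572.22.
Month 2: interest £272.75; balance after payment £21,359.97.
Closed form: n = −ln(1 − rB₀/P)/ln(1+r) = −ln(0.80659)/ln(1.01208) ≈ 17.896, so the balance reaches zero during payment 18.

18 months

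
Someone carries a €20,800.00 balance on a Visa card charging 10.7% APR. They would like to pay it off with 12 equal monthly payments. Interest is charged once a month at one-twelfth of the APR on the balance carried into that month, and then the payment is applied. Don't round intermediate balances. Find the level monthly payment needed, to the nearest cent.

Monthly rate r = 10.7%/12 = 0.891667% = 0.00891667.
Level-payment amortization: P = B₀·r / (1 − (1+r)^(−n)) = 20800.00·0.00891667 / (1 − 1.00892^(−12)).
Denominator 1 − (1+r)^(−12) = 0.101048123.
P = 185.467 / 0.101048123 ≈ 1835.43.

€1,835.43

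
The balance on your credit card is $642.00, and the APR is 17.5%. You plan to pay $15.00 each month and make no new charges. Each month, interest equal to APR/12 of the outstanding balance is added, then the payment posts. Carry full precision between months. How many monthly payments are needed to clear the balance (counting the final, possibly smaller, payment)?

Monthly rate r = 17.5%/12 = 1.45833% = 0.0145833.
Recurrence: B ← B·(1+r) − $15.00.
Month 1: interest $9.36; balance after payment $636.36.
Month 2: interest $9.28; balance after payment $630.64.
Closed form: n = −ln(1 − rB₀/P)/ln(1+r) = −ln(0.37583)/ln(1.01458) ≈ 67.593, so the balance reaches zero during payment 68.

68 payments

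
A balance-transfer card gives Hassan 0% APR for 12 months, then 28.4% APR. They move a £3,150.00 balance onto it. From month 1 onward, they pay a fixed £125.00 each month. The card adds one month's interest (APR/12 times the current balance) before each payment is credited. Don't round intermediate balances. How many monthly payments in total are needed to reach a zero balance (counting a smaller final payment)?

Promo months 1–12 at r₀ = 0%/12 = 0; months 13+ at r₁ = 28.4%/12 = 0.0236667.
After month 12 (no interest yet): B = £3,150.00 − 12·£125.00 = £1,650.00.
Then at r₁ with £125.00/mo: n₂ = −ln(1 − r₁·B/P)/ln(1+r₁) ≈ 16.01 → 17 more payments.

29 payments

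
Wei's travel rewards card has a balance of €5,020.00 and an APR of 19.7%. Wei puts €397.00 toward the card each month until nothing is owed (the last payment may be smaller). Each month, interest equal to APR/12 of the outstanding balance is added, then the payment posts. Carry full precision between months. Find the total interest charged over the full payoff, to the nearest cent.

Monthly rate r = 19.7%/12 = 1.64167% = 0.0164167.
Payoff takes n = ⌈−ln(1 − rB₀/P)/ln(1+r)⌉ = ⌈14.289⌉ = 15 payments; the last is €115.36.
Total paid = 14·€397.00 + €115.36 = €5,673.36.
Total interest = total paid − principal = €5,673.36 − €5,020.00 = €653.36.

€653.36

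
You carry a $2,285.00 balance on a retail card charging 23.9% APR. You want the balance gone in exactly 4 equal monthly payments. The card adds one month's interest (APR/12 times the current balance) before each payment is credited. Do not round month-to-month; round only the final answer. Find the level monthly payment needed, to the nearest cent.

$599.97

Monthly rate r = 23.9%/12 = 1.99167% = 0.0199167.
Level-payment amortization: P = B₀·r / (1 − (1+r)^(−n)) = 2285.00·0.0199167 / (1 − 1.01992^(−4)).
Denominator 1 − (1+r)^(−4) = 0.075852602.
P = 45.5096 / 0.075852602 ≈ 599.97.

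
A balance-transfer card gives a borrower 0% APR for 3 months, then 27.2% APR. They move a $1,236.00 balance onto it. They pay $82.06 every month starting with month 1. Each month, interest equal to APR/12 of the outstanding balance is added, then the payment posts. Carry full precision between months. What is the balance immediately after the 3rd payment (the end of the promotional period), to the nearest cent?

Promo months 1–3 at r₀ = 0%/12 = 0; months 4+ at r₁ = 27.2%/12 = 0.0226667.
After month 3 (no interest yet): B = $1,236.00 − 3·$82.06 = $989.82.

$989.82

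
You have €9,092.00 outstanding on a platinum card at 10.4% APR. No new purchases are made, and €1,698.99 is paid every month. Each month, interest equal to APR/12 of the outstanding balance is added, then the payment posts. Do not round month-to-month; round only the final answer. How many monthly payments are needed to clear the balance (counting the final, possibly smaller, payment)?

Monthly rate r = 10.4%/12 = 0.866667% = 0.00866667.
Recurrence: B ← B·(1+r) − €1,698.99.
Month 1: interest €78.80; balance after payment €7,471.81.
Month 2: interest €64.76; balance after payment €5,837.57.
Month 3: interest €50.59; balance after payment €4,189.18.
Month 4: interest €36.31; balance after payment €2,526.49.
Month 5: interest €21.90; balance after payment €849.40.
Month 6: interest €7.36; balance after payment €0.00.

6 payments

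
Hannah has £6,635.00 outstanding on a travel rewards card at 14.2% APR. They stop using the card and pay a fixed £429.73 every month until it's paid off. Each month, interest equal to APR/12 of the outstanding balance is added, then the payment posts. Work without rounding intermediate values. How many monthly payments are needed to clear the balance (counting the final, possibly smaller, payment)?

18 months

Monthly rate r = 14.2%/12 = 1.18333% = 0.0118333.
Recurrence: B ← B·(1+r) − £429.73.
Month 1: interest £78.51; balance after payment £6,283.78.
Month 2: interest £74.36; balance after payment £5,928.41.
Closed form: n = −ln(1 − rB₀/P)/ln(1+r) = −ln(0.81729)/ln(1.01183) ≈ 17.150, so the balance reaches zero during payment 18.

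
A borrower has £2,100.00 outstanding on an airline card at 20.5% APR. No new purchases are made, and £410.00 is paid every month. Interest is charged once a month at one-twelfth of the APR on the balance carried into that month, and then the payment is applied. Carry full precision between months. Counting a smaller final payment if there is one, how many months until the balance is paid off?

6 payments

Monthly rate r = 20.5%/12 = 1.70833% = 0.0170833.
Recurrence: B ← B·(1+r) − £410.00.
Month 1: interest £35.88; balance after payment £1,725.88.
Month 2: interest £29.48; balance after payment £1,345.36.
Month 3: interest £22.98; balance after payment £958.34.
Month 4: interest £16.37; balance after payment £564.71.
Month 5: interest £9.65; balance after payment £164.36.
Month 6: interest £2.81; balance after payment £0.00.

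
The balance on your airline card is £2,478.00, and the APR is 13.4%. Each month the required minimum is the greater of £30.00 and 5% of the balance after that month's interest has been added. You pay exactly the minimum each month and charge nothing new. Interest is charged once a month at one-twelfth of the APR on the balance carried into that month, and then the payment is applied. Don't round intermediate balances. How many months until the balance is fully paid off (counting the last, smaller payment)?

Monthly rate r = 13.4%/12 = 1.11667% = 0.0111667.
While 5% of the post-interest balance exceeds £30.00, each month B ← (B·(1+r))·(1 − 0.05), i.e. B shrinks by the factor (1+r)·0.95 = 0.96061.
This holds for months 1–36. Entering month 37 the balance is £583.14; 5% of the post-interest balance is now below £30.00, so the flat £30.00 minimum applies from here.
From month 37 a fixed £30.00 at rate r clears £583.14 in 23 more payments. Total: 36 + 23 = 59 months.

59 months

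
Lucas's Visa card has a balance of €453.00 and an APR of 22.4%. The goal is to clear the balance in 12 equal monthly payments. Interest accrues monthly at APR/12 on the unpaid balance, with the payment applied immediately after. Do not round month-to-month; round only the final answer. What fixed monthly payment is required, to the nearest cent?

€42.49

Monthly rate r = 22.4%/12 = 1.86667% = 0.0186667.
Level-payment amortization: P = B₀·r / (1 − (1+r)^(−n)) = 453.00·0.0186667 / (1 − 1.01867^(−12)).
Denominator 1 − (1+r)^(−12) = 0.199032568.
P = 8.456 / 0.199032568 ≈ 42.49.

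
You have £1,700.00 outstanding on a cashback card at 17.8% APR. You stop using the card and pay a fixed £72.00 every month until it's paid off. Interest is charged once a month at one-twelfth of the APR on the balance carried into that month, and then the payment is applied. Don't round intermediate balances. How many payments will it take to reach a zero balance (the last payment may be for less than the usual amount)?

Monthly rate r = 17.8%/12 = 1.48333% = 0.0148333.
Recurrence: B ← B·(1+r) − £72.00.
Month 1: interest £25.22; balance after payment £1,653.22.
Month 2: interest £24.52; balance after payment £1,605.74.
Closed form: n = −ln(1 − rB₀/P)/ln(1+r) = −ln(0.64977)/ln(1.01483) ≈ 29.281, so the balance reaches zero during payment 30.

30 payments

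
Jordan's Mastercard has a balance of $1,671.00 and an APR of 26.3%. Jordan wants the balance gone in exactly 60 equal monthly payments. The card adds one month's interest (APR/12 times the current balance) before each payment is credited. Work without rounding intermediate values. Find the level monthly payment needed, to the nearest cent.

Monthly rate r = 26.3%/12 = 2.19167% = 0.0219167.
Level-payment amortization: P = B₀·r / (1 − (1+r)^(−n)) = 1671.00·0.0219167 / (1 − 1.02192^(−60)).
Denominator 1 − (1+r)^(−60) = 0.727685312.
P = 36.6228 / 0.727685312 ≈ 50.33.

$50.33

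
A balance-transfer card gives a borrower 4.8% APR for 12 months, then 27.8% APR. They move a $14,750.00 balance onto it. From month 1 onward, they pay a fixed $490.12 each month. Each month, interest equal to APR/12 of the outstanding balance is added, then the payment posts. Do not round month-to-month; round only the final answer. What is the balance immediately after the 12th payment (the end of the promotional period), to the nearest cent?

Promo months 1–12 at r₀ = 4.8%/12 = 0.004; months 13+ at r₁ = 27.8%/12 = 0.0231667.
After month 12: iterate B ← B·(1+r₀) − $490.12 for 12 months → $9,461.21.

$9,461.21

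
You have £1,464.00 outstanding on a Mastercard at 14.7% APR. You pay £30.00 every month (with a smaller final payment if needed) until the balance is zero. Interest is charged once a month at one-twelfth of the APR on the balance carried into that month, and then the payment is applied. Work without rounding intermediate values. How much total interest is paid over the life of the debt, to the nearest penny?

Monthly rate r = 14.7%/12 = 1.225% = 0.01225.
Payoff takes n = ⌈−ln(1 − rB₀/P)/ln(1+r)⌉ = ⌈74.806⌉ = 75 payments; the last is £24.21.
Total paid = 74·£30.00 + £24.21 = £2,244.21.
Total interest = total paid − principal = £2,244.21 − £1,464.00 = £780.21.

£780.21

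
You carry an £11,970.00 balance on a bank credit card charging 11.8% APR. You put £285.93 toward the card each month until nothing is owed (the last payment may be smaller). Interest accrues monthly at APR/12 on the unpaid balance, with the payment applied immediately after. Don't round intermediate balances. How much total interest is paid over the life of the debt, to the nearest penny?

£3,530.01

Monthly rate r = 11.8%/12 = 0.983333% = 0.00983333.
Payoff takes n = ⌈−ln(1 − rB₀/P)/ln(1+r)⌉ = ⌈54.208⌉ = 55 payments; the last is £59.79.
Total paid = 54·£285.93 + £59.79 = £15,500.01.
Total interest = total paid − principal = £15,500.01 − £11,970.00 = £3,530.01.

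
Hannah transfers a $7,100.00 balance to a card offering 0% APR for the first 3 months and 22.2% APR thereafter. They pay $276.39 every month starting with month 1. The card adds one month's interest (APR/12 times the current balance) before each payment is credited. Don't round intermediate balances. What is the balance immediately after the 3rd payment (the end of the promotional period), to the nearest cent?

$6,270.83

Promo months 1–3 at r₀ = 0%/12 = 0; months 4+ at r₁ = 22.2%/12 = 0.0185.
After month 3 (no interest yet): B = $7,100.00 − 3·$276.39 = $6,270.83.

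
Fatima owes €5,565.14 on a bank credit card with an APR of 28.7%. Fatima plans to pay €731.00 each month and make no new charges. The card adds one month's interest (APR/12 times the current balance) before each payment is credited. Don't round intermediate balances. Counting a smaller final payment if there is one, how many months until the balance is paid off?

9 payments

Monthly rate r = 28.7%/12 = 2.39167% = 0.0239167.
Recurrence: B ← B·(1+r) − €731.00.
Month 1: interest €133.10; balance after payment €4,967.24.
Month 2: interest €118.80; balance after payment €4,355.04.
Closed form: n = −ln(1 − rB₀/P)/ln(1+r) = −ln(0.81792)/ln(1.02392) ≈ 8.504, so the balance reaches zero during payment 9.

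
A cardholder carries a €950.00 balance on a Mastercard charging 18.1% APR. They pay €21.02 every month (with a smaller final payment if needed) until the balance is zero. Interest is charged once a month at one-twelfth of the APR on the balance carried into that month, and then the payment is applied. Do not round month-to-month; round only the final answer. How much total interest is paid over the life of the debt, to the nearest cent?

€657.33

Monthly rate r = 18.1%/12 = 1.50833% = 0.0150833.
Payoff takes n = ⌈−ln(1 − rB₀/P)/ln(1+r)⌉ = ⌈76.465⌉ = 77 payments; the last is €9.81.
Total paid = 76·€21.02 + €9.81 = €1,607.33.
Total interest = total paid − principal = €1,607.33 − €950.00 = €657.33.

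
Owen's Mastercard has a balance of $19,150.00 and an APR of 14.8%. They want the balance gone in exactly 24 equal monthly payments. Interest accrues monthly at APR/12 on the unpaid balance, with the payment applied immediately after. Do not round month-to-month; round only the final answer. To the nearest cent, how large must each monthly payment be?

Monthly rate r = 14.8%/12 = 1.23333% = 0.0123333.
Level-payment amortization: P = B₀·r / (1 − (1+r)^(−n)) = 19150.00·0.0123333 / (1 − 1.01233^(−24)).
Denominator 1 − (1+r)^(−24) = 0.254864753.
P = 236.183 / 0.254864753 ≈ 926.70.

$926.70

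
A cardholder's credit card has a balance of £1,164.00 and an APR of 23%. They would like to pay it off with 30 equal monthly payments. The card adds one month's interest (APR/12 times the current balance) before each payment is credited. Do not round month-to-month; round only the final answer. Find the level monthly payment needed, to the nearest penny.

Monthly rate r = 23%/12 = 1.91667% = 0.0191667.
Level-payment amortization: P = B₀·r / (1 − (1+r)^(−n)) = 1164.00·0.0191667 / (1 − 1.01917^(−30)).
Denominator 1 − (1+r)^(−30) = 0.434225108.
P = 22.31 / 0.434225108 ≈ 51.38.

£51.38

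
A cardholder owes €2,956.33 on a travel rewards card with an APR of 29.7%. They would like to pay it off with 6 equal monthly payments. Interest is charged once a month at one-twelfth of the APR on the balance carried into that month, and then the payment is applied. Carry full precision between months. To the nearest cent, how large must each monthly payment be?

Monthly rate r = 29.7%/12 = 2.475% = 0.02475.
Level-payment amortization: P = B₀·r / (1 − (1+r)^(−n)) = 2956.33·0.02475 / (1 − 1.02475^(−6)).
Denominator 1 − (1+r)^(−6) = 0.136440158.
P = 73.1692 / 0.136440158 ≈ 536.27.

€536.27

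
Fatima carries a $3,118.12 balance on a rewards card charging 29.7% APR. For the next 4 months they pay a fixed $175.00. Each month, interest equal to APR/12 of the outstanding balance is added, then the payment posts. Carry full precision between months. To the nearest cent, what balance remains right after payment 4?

$2,712.05

Monthly rate r = 29.7%/12 = 2.475% = 0.02475.
Each month: B ← B·(1+r) − $175.00.
Month 1: interest $77.17; balance after payment $3,020.29.
Month 2: interest $74.75; balance after payment $2,920.05.
Month 3: interest $72.27; balance after payment $2,817.32.
Month 4: interest $69.73; balance after payment $2,712.05.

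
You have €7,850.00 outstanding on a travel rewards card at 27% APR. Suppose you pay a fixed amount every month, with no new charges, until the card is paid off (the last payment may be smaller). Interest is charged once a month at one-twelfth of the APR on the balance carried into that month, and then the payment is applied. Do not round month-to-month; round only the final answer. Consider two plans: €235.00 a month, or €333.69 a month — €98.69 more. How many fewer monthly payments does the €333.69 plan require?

29 fewer payments

Monthly rate r = 27%/12 = 2.25% = 0.0225.
At €235.00/mo: n = ⌈−ln(1 − rB₀/P)/ln(1+r)⌉ = 63 payments (last €139.62); total interest = total paid − €7,850.00 = €6,859.62.
At €333.69/mo: 34 payments (last €289.61); total interest €3,451.38.
Payments saved = 63 − 34 = 29.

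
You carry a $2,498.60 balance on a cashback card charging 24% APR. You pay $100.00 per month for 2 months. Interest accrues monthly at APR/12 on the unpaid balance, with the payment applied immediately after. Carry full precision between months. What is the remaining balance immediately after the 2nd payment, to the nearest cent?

Monthly rate r = 24%/12 = 2% = 0.02.
Each month: B ← B·(1+r) − $100.00.
Month 1: interest $49.97; balance after payment $2,448.57.
Month 2: interest $48.97; balance after payment $2,397.54.

$2,397.54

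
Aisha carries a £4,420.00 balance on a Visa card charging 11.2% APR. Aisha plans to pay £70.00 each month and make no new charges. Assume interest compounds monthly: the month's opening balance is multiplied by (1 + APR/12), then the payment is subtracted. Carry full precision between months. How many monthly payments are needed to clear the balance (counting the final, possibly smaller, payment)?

96 months

Monthly rate r = 11.2%/12 = 0.933333% = 0.00933333.
Recurrence: B ← B·(1+r) − £70.00.
Month 1: interest £41.25; balance after payment £4,391.25.
Month 2: interest £40.99; balance after payment £4,362.24.
Closed form: n = −ln(1 − rB₀/P)/ln(1+r) = −ln(0.41067)/ln(1.00933) ≈ 95.799, so the balance reaches zero during payment 96.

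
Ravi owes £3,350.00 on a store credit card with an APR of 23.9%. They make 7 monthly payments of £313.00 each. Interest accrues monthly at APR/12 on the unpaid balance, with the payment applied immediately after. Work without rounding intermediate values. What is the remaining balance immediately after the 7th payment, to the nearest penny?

£1,519.55

Monthly rate r = 23.9%/12 = 1.99167% = 0.0199167.
Each month: B ← B·(1+r) − £313.00.
Month 1: interest £66.72; balance after payment £3,103.72.
Month 2: interest £61.82; balance after payment £2,852.54.
Month 3: interest £56.81; balance after payment £2,596.35.
Month 4: interest £51.71; balance after payment £2,335.06.
Month 5: interest £46.51; balance after payment £2,068.57.
Month 6: interest £41.20; balance after payment £1,796.77.
Month 7: interest £35.79; balance after payment £1,519.55.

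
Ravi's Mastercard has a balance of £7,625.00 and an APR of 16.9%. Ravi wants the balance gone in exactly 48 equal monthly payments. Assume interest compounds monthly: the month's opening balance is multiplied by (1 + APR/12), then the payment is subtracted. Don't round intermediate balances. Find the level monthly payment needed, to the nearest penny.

£219.63

Monthly rate r = 16.9%/12 = 1.40833% = 0.0140833.
Level-payment amortization: P = B₀·r / (1 − (1+r)^(−n)) = 7625.00·0.0140833 / (1 − 1.01408^(−48)).
Denominator 1 − (1+r)^(−48) = 0.488948065.
P = 107.385 / 0.488948065 ≈ 219.63.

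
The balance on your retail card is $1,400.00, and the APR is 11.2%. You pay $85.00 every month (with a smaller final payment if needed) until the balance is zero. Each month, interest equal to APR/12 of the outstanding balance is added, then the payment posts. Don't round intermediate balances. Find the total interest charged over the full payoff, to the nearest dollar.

$127

Monthly rate r = 11.2%/12 = 0.933333% = 0.00933333.
Payoff takes n = ⌈−ln(1 − rB₀/P)/ln(1+r)⌉ = ⌈17.967⌉ = 18 payments; the last is $82.18.
Total paid = 17·$85.00 + $82.18 = $1,527.18.
Total interest = total paid − principal = $1,527.18 − $1,400.00 = $127.18.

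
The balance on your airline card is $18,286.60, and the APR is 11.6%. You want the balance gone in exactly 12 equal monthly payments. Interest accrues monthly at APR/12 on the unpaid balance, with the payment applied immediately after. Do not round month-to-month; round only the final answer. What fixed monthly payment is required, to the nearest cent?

Monthly rate r = 11.6%/12 = 0.966667% = 0.00966667.
Level-payment amortization: P = B₀·r / (1 − (1+r)^(−n)) = 18286.60·0.00966667 / (1 − 1.00967^(−12)).
Denominator 1 − (1+r)^(−12) = 0.109028573.
P = 176.77 / 0.109028573 ≈ 1621.32.

$1,621.32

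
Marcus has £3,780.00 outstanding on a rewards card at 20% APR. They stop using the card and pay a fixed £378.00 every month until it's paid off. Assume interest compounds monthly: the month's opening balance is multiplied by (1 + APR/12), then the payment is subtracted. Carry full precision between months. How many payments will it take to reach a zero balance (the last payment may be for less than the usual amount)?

12 months

Monthly rate r = 20%/12 = 1.66667% = 0.0166667.
Recurrence: B ← B·(1+r) − £378.00.
Month 1: interest £63.00; balance after payment £3,465.00.
Month 2: interest £57.75; balance after payment £3,144.75.
Closed form: n = −ln(1 − rB₀/P)/ln(1+r) = −ln(0.83333)/ln(1.01667) ≈ 11.030, so the balance reaches zero during payment 12.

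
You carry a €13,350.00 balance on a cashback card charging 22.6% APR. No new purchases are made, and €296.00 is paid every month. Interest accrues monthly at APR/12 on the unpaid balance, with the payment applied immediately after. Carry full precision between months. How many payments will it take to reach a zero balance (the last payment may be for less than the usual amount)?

Monthly rate r = 22.6%/12 = 1.88333% = 0.0188333.
Recurrence: B ← B·(1+r) − €296.00.
Month 1: interest €251.43; balance after payment €13,305.42.
Month 2: interest €250.59; balance after payment €13,260.01.
Closed form: n = −ln(1 − rB₀/P)/ln(1+r) = −ln(0.15059)/ln(1.01883) ≈ 101.467, so the balance reaches zero during payment 102.

102 payments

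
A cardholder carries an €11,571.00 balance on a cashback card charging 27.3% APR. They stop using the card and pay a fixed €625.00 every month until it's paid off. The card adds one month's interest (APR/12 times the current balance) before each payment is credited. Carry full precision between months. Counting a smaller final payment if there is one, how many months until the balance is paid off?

25 payments

Monthly rate r = 27.3%/12 = 2.275% = 0.02275.
Recurrence: B ← B·(1+r) − €625.00.
Month 1: interest €263.24; balance after payment €11,209.24.
Month 2: interest €255.01; balance after payment €10,839.25.
Closed form: n = −ln(1 − rB₀/P)/ln(1+r) = −ln(0.57882)/ln(1.02275) ≈ 24.306, so the balance reaches zero during payment 25.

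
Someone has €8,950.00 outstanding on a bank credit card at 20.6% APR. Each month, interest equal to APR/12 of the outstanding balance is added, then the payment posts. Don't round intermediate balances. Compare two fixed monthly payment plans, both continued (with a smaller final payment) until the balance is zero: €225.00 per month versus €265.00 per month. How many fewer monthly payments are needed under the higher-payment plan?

17 fewer payments

Monthly rate r = 20.6%/12 = 1.71667% = 0.0171667.
At €225.00/mo: n = ⌈−ln(1 − rB₀/P)/ln(1+r)⌉ = 68 payments (last €105.97); total interest = total paid − €8,950.00 = €6,230.97.
At €265.00/mo: 51 payments (last €248.11); total interest €4,548.11.
Payments saved = 68 − 51 = 17.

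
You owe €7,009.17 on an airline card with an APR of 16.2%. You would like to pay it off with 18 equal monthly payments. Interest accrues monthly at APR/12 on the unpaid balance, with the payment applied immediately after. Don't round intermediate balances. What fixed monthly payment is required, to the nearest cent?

€441.23

Monthly rate r = 16.2%/12 = 1.35% = 0.0135.
Level-payment amortization: P = B₀·r / (1 − (1+r)^(−n)) = 7009.17·0.0135 / (1 − 1.0135^(−18)).
Denominator 1 − (1+r)^(−18) = 0.21445251.
P = 94.6238 / 0.21445251 ≈ 441.23.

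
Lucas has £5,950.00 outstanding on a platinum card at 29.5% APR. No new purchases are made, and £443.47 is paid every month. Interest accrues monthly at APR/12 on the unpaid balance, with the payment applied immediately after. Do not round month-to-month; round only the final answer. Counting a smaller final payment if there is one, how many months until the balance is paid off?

17 payments

Monthly rate r = 29.5%/12 = 2.45833% = 0.0245833.
Recurrence: B ← B·(1+r) − £443.47.
Month 1: interest £146.27; balance after payment £5,652.80.
Month 2: interest £138.96; balance after payment £5,348.30.
Closed form: n = −ln(1 − rB₀/P)/ln(1+r) = −ln(0.67017)/ln(1.02458) ≈ 16.480, so the balance reaches zero during payment 17.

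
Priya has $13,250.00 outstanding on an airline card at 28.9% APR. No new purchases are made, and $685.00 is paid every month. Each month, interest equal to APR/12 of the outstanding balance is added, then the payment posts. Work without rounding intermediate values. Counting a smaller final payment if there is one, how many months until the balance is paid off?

Monthly rate r = 28.9%/12 = 2.40833% = 0.0240833.
Recurrence: B ← B·(1+r) − $685.00.
Month 1: interest $319.10; balance after payment $12,884.10.
Month 2: interest $310.29; balance after payment $12,509.40.
Closed form: n = −ln(1 − rB₀/P)/ln(1+r) = −ln(0.53415)/ln(1.02408) ≈ 26.350, so the balance reaches zero during payment 27.

27 payments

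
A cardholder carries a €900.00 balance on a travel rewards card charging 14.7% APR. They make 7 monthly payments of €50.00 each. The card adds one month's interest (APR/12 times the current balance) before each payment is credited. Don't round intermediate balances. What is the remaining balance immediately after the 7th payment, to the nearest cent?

Monthly rate r = 14.7%/12 = 1.225% = 0.01225.
Each month: B ← B·(1+r) − €50.00.
Month 1: interest €11.02; balance after payment €861.02.
Month 2: interest €10.55; balance after payment €821.57.
Month 3: interest €10.06; balance after payment €781.64.
Month 4: interest €9.58; balance after payment €741.21.
Month 5: interest €9.08; balance after payment €700.29.
Month 6: interest €8.58; balance after payment €658.87.
Month 7: interest €8.07; balance after payment €616.94.

€616.94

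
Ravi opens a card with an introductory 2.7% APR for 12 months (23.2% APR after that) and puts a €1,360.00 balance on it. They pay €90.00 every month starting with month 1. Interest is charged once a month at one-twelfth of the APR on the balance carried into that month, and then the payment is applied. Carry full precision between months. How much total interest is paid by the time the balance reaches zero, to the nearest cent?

Promo months 1–12 at r₀ = 2.7%/12 = 0.00225; months 13+ at r₁ = 23.2%/12 = 0.0193333.
After month 12: iterate B ← B·(1+r₀) − €90.00 for 12 months → €303.71.
Then at r₁ with €90.00/mo: n₂ = −ln(1 − r₁·B/P)/ln(1+r₁) ≈ 3.52 → 4 more payments.
Total paid = 15·€90.00 + €47.31 = €1,397.31; interest = €1,397.31 − €1,360.00 = €37.31.

€37.31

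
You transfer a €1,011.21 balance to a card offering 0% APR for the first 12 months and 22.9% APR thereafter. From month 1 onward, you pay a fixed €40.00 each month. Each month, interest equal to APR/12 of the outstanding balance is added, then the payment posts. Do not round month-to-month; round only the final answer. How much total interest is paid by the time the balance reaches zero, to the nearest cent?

€87.32

Promo months 1–12 at r₀ = 0%/12 = 0; months 13+ at r₁ = 22.9%/12 = 0.0190833.
After month 12 (no interest yet): B = €1,011.21 − 12·€40.00 = €531.21.
Then at r₁ with €40.00/mo: n₂ = −ln(1 − r₁·B/P)/ln(1+r₁) ≈ 15.46 → 16 more payments.
Total paid = 27·€40.00 + €18.53 = €1,098.53; interest = €1,098.53 − €1,011.21 = €87.32.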